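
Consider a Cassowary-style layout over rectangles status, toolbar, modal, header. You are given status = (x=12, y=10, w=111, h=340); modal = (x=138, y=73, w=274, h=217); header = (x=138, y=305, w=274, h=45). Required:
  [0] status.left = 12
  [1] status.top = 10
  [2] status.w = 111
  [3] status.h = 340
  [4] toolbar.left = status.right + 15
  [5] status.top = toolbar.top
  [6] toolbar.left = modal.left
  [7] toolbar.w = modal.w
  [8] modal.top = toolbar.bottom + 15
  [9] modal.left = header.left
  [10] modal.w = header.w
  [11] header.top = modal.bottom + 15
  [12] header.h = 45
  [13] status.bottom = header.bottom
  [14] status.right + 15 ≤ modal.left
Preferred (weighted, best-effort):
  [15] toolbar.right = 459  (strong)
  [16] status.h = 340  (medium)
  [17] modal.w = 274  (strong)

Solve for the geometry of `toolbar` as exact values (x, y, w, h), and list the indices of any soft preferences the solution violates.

1. toolbar.x = 138  [toolbar.left = status.right + 15]
2. toolbar.y = 10  [status.top = toolbar.top]
3. toolbar.w = 274  [toolbar.w = modal.w]
4. toolbar.h = 48  [modal.top = toolbar.bottom + 15]

toolbar = (x=138, y=10, w=274, h=48)
violated soft preferences: 15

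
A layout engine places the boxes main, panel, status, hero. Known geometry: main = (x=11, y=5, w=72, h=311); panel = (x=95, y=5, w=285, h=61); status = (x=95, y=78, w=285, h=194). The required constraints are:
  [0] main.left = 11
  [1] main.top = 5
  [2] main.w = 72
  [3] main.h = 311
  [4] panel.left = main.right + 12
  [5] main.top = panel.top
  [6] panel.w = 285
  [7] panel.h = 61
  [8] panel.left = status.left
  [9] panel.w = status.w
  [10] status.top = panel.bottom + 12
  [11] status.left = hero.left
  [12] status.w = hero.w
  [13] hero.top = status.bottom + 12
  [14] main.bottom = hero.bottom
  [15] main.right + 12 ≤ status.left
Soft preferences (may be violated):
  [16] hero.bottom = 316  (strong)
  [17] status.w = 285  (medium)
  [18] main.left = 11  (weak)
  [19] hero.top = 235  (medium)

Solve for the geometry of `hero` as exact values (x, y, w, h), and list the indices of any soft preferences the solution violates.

1. hero.x = 95  [status.left = hero.left]
2. hero.w = 285  [status.w = hero.w]
3. hero.y = 284  [hero.top = status.bottom + 12]
4. hero.h = 32  [main.bottom = hero.bottom]

hero = (x=95, y=284, w=285, h=32)
violated soft preferences: 19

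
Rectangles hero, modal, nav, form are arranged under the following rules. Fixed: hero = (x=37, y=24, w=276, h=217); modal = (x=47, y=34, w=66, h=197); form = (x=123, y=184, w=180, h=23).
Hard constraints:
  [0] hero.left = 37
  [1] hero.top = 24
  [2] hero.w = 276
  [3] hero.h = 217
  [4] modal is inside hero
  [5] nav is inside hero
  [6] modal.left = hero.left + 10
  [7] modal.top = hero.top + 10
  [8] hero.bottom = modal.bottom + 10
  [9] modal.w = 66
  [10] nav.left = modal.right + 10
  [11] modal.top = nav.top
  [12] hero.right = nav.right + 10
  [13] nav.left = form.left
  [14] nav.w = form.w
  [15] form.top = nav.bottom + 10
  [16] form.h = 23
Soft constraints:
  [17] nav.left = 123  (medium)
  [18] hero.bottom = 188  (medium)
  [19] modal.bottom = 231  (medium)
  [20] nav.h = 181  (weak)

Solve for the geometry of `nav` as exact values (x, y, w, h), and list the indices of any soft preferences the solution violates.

1. nav.x = 123  [nav.left = modal.right + 10]
2. nav.y = 34  [modal.top = nav.top]
3. nav.w = 180  [hero.right = nav.right + 10]
4. nav.h = 140  [form.top = nav.bottom + 10]

nav = (x=123, y=34, w=180, h=140)
violated soft preferences: 18, 20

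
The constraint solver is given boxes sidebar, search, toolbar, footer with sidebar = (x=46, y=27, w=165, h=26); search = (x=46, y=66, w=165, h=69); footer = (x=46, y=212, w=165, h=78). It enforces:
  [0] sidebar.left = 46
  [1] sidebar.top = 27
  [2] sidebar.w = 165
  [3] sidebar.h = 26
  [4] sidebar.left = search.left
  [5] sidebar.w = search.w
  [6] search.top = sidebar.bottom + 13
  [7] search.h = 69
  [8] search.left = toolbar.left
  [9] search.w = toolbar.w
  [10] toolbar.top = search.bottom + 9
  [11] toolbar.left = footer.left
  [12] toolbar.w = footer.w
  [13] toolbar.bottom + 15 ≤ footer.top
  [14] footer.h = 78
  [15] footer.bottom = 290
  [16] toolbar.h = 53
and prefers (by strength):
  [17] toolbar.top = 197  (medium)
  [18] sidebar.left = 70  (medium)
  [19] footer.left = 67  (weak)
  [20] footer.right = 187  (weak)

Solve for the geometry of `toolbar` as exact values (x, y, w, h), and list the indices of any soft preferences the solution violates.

toolbar = (x=46, y=144, w=165, h=53)
violated soft preferences: 17, 18, 19, 20

1. toolbar.x = 46  [search.left = toolbar.left]
2. toolbar.w = 165  [search.w = toolbar.w]
3. toolbar.y = 144  [toolbar.top = search.bottom + 9]
4. toolbar.h = 53  [toolbar.h = 53]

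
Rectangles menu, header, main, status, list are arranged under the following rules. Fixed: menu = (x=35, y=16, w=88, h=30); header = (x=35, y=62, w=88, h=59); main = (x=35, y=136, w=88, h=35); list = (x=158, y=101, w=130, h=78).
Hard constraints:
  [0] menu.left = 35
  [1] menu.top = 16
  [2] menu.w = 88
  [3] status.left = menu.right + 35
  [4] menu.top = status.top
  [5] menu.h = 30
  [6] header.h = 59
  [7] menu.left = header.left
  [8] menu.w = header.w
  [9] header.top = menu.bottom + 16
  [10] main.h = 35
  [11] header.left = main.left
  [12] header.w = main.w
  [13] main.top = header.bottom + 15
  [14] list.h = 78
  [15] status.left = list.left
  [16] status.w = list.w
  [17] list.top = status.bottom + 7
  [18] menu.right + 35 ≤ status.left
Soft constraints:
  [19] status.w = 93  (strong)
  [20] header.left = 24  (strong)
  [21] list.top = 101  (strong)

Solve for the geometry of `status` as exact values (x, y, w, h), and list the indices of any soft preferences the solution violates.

status = (x=158, y=16, w=130, h=78)
violated soft preferences: 19, 20

1. status.x = 158  [status.left = menu.right + 35]
2. status.y = 16  [menu.top = status.top]
3. status.w = 130  [status.w = list.w]
4. status.h = 78  [list.top = status.bottom + 7]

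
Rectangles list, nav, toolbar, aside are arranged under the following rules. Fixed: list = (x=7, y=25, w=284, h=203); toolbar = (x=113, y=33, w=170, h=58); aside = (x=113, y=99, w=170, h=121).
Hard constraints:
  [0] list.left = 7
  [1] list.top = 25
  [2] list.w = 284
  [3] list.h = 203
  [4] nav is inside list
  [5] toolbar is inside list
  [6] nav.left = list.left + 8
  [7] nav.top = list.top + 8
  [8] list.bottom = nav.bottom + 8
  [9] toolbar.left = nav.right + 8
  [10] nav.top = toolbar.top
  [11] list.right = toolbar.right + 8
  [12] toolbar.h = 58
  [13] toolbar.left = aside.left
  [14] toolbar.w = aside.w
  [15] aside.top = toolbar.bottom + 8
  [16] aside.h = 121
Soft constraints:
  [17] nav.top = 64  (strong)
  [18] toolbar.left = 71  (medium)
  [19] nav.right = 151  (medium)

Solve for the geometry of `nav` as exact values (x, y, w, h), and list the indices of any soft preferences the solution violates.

1. nav.x = 15  [nav.left = list.left + 8]
2. nav.y = 33  [nav.top = list.top + 8]
3. nav.h = 187  [list.bottom = nav.bottom + 8]
4. nav.w = 90  [toolbar.left = nav.right + 8]

nav = (x=15, y=33, w=90, h=187)
violated soft preferences: 17, 18, 19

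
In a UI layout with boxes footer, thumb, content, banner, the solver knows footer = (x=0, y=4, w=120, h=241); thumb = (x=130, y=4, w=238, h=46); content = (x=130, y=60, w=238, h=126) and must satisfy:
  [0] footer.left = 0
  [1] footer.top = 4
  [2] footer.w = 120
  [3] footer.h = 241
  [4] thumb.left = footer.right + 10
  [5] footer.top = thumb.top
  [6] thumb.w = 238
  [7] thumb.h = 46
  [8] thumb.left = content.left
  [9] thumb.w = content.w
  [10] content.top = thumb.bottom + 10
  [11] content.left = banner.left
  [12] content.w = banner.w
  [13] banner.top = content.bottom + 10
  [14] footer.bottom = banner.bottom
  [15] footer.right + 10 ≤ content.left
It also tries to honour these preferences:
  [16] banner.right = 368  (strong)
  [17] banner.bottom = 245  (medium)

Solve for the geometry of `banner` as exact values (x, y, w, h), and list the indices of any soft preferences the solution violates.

1. banner.x = 130  [content.left = banner.left]
2. banner.w = 238  [content.w = banner.w]
3. banner.y = 196  [banner.top = content.bottom + 10]
4. banner.h = 49  [footer.bottom = banner.bottom]

banner = (x=130, y=196, w=238, h=49)
violated soft preferences: none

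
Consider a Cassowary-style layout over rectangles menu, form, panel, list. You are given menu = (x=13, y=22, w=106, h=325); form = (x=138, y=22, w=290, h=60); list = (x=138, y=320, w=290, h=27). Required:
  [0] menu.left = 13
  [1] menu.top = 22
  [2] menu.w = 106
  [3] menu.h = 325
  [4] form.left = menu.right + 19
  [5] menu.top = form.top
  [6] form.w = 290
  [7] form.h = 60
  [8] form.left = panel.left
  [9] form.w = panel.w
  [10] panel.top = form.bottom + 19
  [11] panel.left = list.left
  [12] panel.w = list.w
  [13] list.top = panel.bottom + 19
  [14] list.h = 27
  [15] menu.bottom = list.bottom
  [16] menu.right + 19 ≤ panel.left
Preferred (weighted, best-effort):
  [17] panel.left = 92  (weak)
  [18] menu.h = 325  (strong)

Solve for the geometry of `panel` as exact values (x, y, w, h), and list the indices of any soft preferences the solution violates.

1. panel.x = 138  [form.left = panel.left]
2. panel.w = 290  [form.w = panel.w]
3. panel.y = 101  [panel.top = form.bottom + 19]
4. panel.h = 200  [list.top = panel.bottom + 19]

panel = (x=138, y=101, w=290, h=200)
violated soft preferences: 17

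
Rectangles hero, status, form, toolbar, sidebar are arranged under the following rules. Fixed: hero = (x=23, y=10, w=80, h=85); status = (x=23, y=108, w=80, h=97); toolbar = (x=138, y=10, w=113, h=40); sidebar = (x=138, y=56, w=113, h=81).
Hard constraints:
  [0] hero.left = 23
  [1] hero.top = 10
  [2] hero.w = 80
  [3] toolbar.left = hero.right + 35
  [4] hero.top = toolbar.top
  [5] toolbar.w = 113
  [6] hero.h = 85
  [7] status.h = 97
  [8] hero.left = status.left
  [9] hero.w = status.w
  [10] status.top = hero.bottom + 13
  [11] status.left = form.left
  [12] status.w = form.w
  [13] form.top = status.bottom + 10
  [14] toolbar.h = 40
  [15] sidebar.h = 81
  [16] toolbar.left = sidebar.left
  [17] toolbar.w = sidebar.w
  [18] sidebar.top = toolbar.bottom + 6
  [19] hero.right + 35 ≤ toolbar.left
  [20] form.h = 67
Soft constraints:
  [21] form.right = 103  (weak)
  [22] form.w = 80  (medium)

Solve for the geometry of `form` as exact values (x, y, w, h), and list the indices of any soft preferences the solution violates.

1. form.x = 23  [status.left = form.left]
2. form.w = 80  [status.w = form.w]
3. form.y = 215  [form.top = status.bottom + 10]
4. form.h = 67  [form.h = 67]

form = (x=23, y=215, w=80, h=67)
violated soft preferences: none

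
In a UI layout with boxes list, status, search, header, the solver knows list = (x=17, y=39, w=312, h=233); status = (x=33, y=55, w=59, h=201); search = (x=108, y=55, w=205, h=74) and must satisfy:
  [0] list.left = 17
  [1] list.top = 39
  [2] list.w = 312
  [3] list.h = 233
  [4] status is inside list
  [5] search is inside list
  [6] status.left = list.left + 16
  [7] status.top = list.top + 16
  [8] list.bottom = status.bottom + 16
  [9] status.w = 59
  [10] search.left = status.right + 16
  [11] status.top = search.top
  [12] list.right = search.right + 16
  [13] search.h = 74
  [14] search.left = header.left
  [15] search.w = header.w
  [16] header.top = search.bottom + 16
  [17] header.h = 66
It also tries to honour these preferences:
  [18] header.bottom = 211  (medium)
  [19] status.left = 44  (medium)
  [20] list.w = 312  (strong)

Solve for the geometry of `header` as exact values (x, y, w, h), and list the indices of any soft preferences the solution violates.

1. header.x = 108  [search.left = header.left]
2. header.w = 205  [search.w = header.w]
3. header.y = 145  [header.top = search.bottom + 16]
4. header.h = 66  [header.h = 66]

header = (x=108, y=145, w=205, h=66)
violated soft preferences: 19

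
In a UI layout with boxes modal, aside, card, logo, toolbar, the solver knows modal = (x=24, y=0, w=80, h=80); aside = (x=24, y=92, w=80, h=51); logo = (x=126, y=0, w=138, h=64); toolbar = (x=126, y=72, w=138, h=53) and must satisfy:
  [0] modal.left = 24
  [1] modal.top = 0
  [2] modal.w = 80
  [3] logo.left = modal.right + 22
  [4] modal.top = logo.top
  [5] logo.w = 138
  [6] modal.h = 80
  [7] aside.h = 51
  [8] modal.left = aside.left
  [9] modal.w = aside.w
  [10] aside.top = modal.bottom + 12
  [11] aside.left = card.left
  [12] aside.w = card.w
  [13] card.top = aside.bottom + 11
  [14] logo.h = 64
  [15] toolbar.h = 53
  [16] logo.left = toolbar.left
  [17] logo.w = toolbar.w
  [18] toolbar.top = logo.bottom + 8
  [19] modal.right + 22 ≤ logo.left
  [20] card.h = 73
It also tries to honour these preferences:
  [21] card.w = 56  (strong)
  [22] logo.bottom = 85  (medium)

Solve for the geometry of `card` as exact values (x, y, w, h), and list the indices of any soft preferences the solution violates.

card = (x=24, y=154, w=80, h=73)
violated soft preferences: 21, 22

1. card.x = 24  [aside.left = card.left]
2. card.w = 80  [aside.w = card.w]
3. card.y = 154  [card.top = aside.bottom + 11]
4. card.h = 73  [card.h = 73]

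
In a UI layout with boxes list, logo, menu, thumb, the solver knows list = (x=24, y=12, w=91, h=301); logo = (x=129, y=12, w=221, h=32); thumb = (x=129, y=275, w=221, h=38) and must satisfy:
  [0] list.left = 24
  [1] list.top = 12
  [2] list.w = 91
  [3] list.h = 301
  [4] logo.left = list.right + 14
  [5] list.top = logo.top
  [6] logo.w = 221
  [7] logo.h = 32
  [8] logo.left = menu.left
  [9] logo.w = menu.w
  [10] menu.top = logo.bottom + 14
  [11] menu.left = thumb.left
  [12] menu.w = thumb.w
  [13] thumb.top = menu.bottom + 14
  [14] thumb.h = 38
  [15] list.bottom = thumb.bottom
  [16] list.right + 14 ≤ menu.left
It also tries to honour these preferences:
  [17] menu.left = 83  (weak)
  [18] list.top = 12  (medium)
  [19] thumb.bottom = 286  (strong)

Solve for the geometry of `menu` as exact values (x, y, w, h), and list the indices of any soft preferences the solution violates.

menu = (x=129, y=58, w=221, h=203)
violated soft preferences: 17, 19

1. menu.x = 129  [logo.left = menu.left]
2. menu.w = 221  [logo.w = menu.w]
3. menu.y = 58  [menu.top = logo.bottom + 14]
4. menu.h = 203  [thumb.top = menu.bottom + 14]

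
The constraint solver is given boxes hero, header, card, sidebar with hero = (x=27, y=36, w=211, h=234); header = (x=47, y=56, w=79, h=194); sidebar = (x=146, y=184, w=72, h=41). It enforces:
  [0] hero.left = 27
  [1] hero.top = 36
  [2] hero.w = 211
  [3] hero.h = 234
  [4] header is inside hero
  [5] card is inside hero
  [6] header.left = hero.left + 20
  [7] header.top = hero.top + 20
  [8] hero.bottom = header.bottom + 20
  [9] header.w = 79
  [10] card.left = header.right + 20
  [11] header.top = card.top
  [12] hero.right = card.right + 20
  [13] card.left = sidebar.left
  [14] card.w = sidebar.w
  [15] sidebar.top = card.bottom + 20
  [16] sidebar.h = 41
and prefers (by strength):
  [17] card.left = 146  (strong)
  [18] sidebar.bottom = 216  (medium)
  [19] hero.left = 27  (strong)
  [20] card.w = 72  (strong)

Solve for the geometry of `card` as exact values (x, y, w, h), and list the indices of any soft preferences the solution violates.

1. card.x = 146  [card.left = header.right + 20]
2. card.y = 56  [header.top = card.top]
3. card.w = 72  [hero.right = card.right + 20]
4. card.h = 108  [sidebar.top = card.bottom + 20]

card = (x=146, y=56, w=72, h=108)
violated soft preferences: 18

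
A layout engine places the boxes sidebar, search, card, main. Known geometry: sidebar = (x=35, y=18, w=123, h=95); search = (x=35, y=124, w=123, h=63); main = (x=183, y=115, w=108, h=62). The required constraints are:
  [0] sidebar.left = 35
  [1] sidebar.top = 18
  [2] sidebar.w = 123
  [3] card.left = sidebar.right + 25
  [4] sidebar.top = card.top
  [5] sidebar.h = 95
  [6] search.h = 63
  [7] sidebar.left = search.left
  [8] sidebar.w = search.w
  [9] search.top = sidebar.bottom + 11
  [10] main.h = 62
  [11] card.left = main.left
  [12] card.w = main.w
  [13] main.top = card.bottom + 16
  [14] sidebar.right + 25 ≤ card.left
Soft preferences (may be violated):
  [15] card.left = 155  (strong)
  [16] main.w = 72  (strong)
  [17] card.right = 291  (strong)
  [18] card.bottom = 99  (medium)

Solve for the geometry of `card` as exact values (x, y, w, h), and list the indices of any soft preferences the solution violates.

card = (x=183, y=18, w=108, h=81)
violated soft preferences: 15, 16

1. card.x = 183  [card.left = sidebar.right + 25]
2. card.y = 18  [sidebar.top = card.top]
3. card.w = 108  [card.w = main.w]
4. card.h = 81  [main.top = card.bottom + 16]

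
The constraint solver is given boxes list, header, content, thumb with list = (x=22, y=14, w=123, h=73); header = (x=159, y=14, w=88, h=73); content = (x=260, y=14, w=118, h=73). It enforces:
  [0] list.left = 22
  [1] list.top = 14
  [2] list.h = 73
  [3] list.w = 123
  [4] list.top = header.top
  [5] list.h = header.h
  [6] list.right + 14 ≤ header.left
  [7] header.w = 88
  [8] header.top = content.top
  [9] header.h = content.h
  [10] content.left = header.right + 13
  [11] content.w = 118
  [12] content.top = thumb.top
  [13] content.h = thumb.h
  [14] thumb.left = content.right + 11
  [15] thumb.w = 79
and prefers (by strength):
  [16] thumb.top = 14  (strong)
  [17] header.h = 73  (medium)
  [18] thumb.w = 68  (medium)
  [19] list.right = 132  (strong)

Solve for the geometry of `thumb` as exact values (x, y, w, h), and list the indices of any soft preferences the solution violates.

1. thumb.y = 14  [content.top = thumb.top]
2. thumb.h = 73  [content.h = thumb.h]
3. thumb.x = 389  [thumb.left = content.right + 11]
4. thumb.w = 79  [thumb.w = 79]

thumb = (x=389, y=14, w=79, h=73)
violated soft preferences: 18, 19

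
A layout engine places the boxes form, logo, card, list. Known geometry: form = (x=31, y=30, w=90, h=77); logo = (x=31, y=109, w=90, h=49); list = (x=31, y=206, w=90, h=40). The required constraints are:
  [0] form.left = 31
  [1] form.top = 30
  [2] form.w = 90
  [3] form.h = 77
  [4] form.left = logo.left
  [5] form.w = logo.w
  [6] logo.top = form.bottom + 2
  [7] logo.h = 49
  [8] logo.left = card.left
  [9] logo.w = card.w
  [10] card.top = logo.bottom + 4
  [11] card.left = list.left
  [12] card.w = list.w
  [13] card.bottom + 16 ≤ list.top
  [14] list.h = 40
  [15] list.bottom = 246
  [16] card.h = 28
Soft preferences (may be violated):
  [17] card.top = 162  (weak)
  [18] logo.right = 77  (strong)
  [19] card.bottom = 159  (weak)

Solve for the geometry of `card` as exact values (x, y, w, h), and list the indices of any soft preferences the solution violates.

card = (x=31, y=162, w=90, h=28)
violated soft preferences: 18, 19

1. card.x = 31  [logo.left = card.left]
2. card.w = 90  [logo.w = card.w]
3. card.y = 162  [card.top = logo.bottom + 4]
4. card.h = 28  [card.h = 28]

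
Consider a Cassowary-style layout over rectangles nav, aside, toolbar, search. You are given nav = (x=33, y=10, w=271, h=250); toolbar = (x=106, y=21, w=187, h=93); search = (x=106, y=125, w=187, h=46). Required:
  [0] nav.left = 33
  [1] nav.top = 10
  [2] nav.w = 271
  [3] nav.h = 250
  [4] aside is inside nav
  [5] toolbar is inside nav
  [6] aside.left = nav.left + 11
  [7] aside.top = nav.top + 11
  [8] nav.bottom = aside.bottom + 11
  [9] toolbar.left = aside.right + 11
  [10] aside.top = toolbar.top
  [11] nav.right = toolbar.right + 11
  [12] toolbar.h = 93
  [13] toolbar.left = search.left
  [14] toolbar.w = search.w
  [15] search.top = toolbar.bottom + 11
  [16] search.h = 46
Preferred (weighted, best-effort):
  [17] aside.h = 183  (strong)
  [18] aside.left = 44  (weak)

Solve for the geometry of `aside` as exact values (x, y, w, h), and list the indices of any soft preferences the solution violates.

aside = (x=44, y=21, w=51, h=228)
violated soft preferences: 17

1. aside.x = 44  [aside.left = nav.left + 11]
2. aside.y = 21  [aside.top = nav.top + 11]
3. aside.h = 228  [nav.bottom = aside.bottom + 11]
4. aside.w = 51  [toolbar.left = aside.right + 11]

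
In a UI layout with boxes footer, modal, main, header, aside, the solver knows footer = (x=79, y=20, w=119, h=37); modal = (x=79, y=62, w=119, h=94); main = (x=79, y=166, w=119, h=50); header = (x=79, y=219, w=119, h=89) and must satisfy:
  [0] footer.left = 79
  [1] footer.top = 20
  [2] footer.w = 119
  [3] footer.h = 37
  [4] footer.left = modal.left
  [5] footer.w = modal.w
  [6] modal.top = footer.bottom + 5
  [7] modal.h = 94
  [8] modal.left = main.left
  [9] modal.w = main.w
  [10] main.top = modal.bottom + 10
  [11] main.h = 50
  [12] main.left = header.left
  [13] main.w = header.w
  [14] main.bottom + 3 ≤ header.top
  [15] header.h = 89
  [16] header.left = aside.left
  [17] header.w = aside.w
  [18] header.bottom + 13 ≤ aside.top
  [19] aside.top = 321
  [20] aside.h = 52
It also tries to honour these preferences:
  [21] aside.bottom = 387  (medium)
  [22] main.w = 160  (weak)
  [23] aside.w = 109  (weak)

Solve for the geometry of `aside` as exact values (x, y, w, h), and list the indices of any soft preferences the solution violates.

aside = (x=79, y=321, w=119, h=52)
violated soft preferences: 21, 22, 23

1. aside.x = 79  [header.left = aside.left]
2. aside.w = 119  [header.w = aside.w]
3. aside.y = 321  [aside.top = 321]
4. aside.h = 52  [aside.h = 52]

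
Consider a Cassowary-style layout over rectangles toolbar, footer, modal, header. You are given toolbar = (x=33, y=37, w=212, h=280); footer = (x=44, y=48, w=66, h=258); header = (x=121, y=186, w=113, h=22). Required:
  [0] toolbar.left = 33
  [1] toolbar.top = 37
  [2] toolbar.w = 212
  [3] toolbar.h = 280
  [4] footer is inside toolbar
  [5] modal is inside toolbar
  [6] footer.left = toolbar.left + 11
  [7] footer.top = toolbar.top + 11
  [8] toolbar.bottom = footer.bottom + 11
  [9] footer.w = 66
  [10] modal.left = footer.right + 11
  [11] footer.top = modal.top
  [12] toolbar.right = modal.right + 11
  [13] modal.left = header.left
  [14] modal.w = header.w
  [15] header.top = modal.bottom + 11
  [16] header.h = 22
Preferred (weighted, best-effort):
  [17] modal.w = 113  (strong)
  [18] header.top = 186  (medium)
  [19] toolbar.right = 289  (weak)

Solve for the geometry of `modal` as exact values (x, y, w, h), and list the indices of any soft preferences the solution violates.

modal = (x=121, y=48, w=113, h=127)
violated soft preferences: 19

1. modal.x = 121  [modal.left = footer.right + 11]
2. modal.y = 48  [footer.top = modal.top]
3. modal.w = 113  [toolbar.right = modal.right + 11]
4. modal.h = 127  [header.top = modal.bottom + 11]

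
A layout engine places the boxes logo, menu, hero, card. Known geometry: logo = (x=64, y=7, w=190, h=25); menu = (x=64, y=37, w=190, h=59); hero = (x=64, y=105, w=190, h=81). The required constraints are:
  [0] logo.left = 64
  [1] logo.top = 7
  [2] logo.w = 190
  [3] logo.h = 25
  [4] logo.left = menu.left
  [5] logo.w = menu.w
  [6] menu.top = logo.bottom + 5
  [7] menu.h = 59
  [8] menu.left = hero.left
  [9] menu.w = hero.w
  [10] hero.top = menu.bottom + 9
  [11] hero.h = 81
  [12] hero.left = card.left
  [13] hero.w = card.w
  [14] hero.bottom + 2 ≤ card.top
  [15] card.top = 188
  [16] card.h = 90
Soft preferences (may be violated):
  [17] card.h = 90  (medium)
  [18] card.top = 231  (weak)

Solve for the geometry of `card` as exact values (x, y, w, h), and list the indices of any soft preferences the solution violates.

card = (x=64, y=188, w=190, h=90)
violated soft preferences: 18

1. card.x = 64  [hero.left = card.left]
2. card.w = 190  [hero.w = card.w]
3. card.y = 188  [card.top = 188]
4. card.h = 90  [card.h = 90]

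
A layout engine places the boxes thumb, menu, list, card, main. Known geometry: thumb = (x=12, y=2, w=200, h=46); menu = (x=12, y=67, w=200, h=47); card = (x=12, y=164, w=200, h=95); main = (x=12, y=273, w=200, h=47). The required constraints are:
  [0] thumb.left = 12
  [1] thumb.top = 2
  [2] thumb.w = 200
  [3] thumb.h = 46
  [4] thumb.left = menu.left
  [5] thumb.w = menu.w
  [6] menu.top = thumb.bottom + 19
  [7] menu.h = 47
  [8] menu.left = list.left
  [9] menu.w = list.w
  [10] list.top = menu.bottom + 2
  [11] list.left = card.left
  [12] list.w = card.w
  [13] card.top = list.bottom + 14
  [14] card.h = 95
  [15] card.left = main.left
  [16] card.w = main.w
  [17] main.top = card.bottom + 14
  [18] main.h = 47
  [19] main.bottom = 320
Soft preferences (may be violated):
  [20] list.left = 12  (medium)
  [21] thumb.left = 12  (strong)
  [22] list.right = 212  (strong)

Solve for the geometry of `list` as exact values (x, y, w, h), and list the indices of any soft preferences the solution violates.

1. list.x = 12  [menu.left = list.left]
2. list.w = 200  [menu.w = list.w]
3. list.y = 116  [list.top = menu.bottom + 2]
4. list.h = 34  [card.top = list.bottom + 14]

list = (x=12, y=116, w=200, h=34)
violated soft preferences: none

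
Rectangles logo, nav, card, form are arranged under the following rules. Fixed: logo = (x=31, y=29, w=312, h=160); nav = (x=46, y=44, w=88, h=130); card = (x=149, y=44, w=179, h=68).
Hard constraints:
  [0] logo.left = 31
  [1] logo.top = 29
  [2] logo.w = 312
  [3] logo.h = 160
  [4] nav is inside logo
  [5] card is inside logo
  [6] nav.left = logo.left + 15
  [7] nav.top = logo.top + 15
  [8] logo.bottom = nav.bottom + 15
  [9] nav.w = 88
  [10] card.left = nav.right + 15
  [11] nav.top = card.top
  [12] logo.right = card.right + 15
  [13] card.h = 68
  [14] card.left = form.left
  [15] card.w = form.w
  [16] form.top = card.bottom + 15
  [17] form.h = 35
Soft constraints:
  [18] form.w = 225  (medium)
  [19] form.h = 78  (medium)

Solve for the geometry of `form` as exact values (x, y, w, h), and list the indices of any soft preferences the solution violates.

form = (x=149, y=127, w=179, h=35)
violated soft preferences: 18, 19

1. form.x = 149  [card.left = form.left]
2. form.w = 179  [card.w = form.w]
3. form.y = 127  [form.top = card.bottom + 15]
4. form.h = 35  [form.h = 35]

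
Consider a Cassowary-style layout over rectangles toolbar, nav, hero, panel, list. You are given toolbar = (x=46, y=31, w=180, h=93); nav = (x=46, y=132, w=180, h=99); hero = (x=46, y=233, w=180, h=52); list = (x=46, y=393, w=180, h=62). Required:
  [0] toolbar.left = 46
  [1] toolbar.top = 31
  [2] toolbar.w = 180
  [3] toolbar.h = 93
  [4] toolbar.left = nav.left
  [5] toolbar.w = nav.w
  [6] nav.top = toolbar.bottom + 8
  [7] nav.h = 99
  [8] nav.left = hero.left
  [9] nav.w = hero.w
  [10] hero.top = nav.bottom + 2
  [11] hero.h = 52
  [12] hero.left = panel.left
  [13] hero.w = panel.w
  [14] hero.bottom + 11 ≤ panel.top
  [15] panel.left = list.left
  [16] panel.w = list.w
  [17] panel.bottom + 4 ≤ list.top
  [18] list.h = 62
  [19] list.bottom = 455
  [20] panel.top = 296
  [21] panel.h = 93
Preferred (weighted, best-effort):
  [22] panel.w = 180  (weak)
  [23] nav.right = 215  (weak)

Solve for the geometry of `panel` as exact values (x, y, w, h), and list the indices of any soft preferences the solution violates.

1. panel.x = 46  [hero.left = panel.left]
2. panel.w = 180  [hero.w = panel.w]
3. panel.y = 296  [panel.top = 296]
4. panel.h = 93  [panel.h = 93]

panel = (x=46, y=296, w=180, h=93)
violated soft preferences: 23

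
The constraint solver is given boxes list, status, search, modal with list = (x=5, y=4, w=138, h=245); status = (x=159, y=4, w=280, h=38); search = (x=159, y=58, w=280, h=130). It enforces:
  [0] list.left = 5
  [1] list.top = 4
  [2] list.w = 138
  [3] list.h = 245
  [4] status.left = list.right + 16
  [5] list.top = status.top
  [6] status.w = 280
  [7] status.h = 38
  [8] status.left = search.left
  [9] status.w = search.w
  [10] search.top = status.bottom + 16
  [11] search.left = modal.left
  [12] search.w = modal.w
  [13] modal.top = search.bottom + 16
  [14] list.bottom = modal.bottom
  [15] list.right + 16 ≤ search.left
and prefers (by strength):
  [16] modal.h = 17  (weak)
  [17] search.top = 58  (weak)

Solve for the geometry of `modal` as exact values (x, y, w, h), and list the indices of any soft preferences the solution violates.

1. modal.x = 159  [search.left = modal.left]
2. modal.w = 280  [search.w = modal.w]
3. modal.y = 204  [modal.top = search.bottom + 16]
4. modal.h = 45  [list.bottom = modal.bottom]

modal = (x=159, y=204, w=280, h=45)
violated soft preferences: 16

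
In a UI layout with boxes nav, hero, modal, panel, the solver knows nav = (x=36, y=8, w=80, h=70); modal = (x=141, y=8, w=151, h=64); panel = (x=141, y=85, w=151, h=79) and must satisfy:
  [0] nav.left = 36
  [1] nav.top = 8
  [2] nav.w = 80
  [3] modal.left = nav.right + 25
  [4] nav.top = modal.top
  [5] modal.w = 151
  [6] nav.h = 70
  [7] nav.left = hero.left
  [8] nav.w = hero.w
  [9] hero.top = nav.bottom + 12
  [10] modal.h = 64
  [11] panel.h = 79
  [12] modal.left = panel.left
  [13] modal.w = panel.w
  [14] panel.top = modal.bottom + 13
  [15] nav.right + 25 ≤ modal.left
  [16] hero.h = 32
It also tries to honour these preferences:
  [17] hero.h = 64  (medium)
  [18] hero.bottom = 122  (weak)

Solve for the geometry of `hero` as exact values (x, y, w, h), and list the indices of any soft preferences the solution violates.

hero = (x=36, y=90, w=80, h=32)
violated soft preferences: 17

1. hero.x = 36  [nav.left = hero.left]
2. hero.w = 80  [nav.w = hero.w]
3. hero.y = 90  [hero.top = nav.bottom + 12]
4. hero.h = 32  [hero.h = 32]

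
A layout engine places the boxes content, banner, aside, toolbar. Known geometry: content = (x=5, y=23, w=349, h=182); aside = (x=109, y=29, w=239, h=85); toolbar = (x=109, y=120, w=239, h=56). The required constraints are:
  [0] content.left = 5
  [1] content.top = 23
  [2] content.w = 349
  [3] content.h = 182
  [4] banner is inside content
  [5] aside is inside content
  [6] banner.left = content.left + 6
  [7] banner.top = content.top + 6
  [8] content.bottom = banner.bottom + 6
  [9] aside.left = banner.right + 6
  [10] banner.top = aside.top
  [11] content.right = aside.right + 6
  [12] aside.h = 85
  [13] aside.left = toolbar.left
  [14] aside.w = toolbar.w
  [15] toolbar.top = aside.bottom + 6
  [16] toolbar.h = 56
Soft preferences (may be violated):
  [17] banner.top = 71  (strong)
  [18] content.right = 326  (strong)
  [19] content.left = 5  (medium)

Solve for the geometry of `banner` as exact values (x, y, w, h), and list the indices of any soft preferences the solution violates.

banner = (x=11, y=29, w=92, h=170)
violated soft preferences: 17, 18

1. banner.x = 11  [banner.left = content.left + 6]
2. banner.y = 29  [banner.top = content.top + 6]
3. banner.h = 170  [content.bottom = banner.bottom + 6]
4. banner.w = 92  [aside.left = banner.right + 6]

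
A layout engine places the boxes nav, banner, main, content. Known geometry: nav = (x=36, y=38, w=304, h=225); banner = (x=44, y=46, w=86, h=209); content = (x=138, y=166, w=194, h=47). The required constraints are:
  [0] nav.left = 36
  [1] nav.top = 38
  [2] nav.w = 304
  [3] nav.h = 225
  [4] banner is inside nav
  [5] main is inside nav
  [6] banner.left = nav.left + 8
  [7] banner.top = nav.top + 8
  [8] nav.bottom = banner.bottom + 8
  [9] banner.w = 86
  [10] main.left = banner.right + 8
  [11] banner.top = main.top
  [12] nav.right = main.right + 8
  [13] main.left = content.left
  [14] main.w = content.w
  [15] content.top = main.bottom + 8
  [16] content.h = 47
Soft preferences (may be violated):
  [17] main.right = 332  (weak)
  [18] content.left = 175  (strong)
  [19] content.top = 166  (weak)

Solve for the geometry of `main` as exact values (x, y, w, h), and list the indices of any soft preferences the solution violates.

main = (x=138, y=46, w=194, h=112)
violated soft preferences: 18

1. main.x = 138  [main.left = banner.right + 8]
2. main.y = 46  [banner.top = main.top]
3. main.w = 194  [nav.right = main.right + 8]
4. main.h = 112  [content.top = main.bottom + 8]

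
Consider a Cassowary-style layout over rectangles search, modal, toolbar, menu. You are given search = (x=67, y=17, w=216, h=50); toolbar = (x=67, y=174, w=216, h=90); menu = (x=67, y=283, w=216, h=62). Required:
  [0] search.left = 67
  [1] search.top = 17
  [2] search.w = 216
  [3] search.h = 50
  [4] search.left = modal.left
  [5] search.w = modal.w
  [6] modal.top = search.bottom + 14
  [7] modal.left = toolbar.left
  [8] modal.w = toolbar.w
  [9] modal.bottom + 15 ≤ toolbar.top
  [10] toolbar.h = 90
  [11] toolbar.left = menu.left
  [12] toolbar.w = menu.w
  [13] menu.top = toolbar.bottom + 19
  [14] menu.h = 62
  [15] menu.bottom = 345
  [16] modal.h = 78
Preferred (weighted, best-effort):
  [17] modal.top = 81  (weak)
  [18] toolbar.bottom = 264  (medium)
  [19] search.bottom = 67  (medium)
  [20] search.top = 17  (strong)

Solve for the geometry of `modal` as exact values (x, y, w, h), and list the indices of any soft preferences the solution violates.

modal = (x=67, y=81, w=216, h=78)
violated soft preferences: none

1. modal.x = 67  [search.left = modal.left]
2. modal.w = 216  [search.w = modal.w]
3. modal.y = 81  [modal.top = search.bottom + 14]
4. modal.h = 78  [modal.h = 78]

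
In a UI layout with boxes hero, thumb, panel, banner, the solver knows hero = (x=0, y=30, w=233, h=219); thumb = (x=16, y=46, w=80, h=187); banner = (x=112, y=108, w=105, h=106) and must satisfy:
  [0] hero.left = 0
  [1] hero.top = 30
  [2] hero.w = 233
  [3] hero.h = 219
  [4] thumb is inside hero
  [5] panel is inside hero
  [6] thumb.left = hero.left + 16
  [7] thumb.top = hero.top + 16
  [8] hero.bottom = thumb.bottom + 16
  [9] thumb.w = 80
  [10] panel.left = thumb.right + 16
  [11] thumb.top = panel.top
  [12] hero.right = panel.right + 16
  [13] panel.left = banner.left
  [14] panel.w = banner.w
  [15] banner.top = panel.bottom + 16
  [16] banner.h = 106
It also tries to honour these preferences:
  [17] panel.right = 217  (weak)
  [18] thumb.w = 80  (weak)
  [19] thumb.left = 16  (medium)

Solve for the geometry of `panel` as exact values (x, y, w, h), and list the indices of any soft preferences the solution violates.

1. panel.x = 112  [panel.left = thumb.right + 16]
2. panel.y = 46  [thumb.top = panel.top]
3. panel.w = 105  [hero.right = panel.right + 16]
4. panel.h = 46  [banner.top = panel.bottom + 16]

panel = (x=112, y=46, w=105, h=46)
violated soft preferences: none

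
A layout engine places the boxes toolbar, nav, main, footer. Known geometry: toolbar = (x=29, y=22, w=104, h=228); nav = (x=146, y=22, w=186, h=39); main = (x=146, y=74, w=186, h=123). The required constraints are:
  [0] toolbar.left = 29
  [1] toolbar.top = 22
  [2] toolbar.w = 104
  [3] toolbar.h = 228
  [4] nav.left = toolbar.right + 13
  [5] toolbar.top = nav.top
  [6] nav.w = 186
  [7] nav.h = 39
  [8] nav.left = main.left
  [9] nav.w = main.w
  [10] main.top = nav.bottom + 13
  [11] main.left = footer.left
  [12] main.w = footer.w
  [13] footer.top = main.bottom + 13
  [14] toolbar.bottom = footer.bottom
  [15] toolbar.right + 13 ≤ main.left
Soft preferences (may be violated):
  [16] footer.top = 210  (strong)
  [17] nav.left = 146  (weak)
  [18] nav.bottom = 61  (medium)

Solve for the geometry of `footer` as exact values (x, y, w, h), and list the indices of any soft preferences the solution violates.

footer = (x=146, y=210, w=186, h=40)
violated soft preferences: none

1. footer.x = 146  [main.left = footer.left]
2. footer.w = 186  [main.w = footer.w]
3. footer.y = 210  [footer.top = main.bottom + 13]
4. footer.h = 40  [toolbar.bottom = footer.bottom]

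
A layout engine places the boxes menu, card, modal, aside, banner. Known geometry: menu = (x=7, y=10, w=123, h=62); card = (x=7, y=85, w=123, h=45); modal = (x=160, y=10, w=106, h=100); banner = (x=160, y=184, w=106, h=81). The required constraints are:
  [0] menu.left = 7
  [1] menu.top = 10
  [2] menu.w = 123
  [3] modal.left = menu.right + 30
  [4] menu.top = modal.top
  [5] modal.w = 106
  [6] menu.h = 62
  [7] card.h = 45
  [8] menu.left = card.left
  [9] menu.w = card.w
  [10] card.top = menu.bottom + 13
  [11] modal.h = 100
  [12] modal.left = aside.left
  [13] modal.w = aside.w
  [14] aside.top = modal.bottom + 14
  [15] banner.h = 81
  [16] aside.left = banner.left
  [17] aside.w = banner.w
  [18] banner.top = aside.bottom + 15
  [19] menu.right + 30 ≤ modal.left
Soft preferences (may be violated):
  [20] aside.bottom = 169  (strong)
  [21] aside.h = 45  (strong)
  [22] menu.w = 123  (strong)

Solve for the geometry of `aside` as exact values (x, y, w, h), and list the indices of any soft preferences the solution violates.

aside = (x=160, y=124, w=106, h=45)
violated soft preferences: none

1. aside.x = 160  [modal.left = aside.left]
2. aside.w = 106  [modal.w = aside.w]
3. aside.y = 124  [aside.top = modal.bottom + 14]
4. aside.h = 45  [banner.top = aside.bottom + 15]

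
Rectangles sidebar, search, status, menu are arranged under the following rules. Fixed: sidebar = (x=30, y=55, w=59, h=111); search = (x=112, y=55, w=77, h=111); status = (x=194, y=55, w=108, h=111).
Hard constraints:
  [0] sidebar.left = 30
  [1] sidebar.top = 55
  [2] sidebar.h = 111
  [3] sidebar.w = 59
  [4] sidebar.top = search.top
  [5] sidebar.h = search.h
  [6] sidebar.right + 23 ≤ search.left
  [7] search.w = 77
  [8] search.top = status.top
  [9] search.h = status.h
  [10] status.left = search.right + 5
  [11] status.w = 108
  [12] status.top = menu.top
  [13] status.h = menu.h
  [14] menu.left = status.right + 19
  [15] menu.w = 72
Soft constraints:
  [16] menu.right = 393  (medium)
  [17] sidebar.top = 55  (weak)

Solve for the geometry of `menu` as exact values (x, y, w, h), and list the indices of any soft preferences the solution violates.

menu = (x=321, y=55, w=72, h=111)
violated soft preferences: none

1. menu.y = 55  [status.top = menu.top]
2. menu.h = 111  [status.h = menu.h]
3. menu.x = 321  [menu.left = status.right + 19]
4. menu.w = 72  [menu.w = 72]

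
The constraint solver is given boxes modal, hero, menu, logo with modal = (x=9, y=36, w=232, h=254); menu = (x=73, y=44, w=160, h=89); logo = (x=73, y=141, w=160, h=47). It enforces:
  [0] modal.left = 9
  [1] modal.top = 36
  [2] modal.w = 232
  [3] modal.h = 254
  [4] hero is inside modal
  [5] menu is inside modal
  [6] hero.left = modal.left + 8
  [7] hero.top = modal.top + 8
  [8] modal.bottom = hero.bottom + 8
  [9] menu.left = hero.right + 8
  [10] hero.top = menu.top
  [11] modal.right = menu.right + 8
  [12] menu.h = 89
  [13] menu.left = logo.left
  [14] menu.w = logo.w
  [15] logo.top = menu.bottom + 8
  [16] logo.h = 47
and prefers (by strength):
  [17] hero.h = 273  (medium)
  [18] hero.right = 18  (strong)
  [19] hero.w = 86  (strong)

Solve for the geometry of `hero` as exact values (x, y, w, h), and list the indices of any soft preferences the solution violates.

hero = (x=17, y=44, w=48, h=238)
violated soft preferences: 17, 18, 19

1. hero.x = 17  [hero.left = modal.left + 8]
2. hero.y = 44  [hero.top = modal.top + 8]
3. hero.h = 238  [modal.bottom = hero.bottom + 8]
4. hero.w = 48  [menu.left = hero.right + 8]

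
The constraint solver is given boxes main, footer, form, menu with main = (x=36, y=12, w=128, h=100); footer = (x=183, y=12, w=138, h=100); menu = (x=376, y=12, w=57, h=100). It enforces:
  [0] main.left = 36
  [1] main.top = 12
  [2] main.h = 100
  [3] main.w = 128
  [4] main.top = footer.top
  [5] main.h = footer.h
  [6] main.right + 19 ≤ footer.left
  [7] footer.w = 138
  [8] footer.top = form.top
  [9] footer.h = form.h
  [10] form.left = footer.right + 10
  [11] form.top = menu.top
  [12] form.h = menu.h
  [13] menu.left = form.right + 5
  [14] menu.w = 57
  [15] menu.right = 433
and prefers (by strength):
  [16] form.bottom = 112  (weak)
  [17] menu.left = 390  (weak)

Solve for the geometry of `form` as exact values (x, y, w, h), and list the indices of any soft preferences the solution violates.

form = (x=331, y=12, w=40, h=100)
violated soft preferences: 17

1. form.y = 12  [footer.top = form.top]
2. form.h = 100  [footer.h = form.h]
3. form.x = 331  [form.left = footer.right + 10]
4. form.w = 40  [menu.left = form.right + 5]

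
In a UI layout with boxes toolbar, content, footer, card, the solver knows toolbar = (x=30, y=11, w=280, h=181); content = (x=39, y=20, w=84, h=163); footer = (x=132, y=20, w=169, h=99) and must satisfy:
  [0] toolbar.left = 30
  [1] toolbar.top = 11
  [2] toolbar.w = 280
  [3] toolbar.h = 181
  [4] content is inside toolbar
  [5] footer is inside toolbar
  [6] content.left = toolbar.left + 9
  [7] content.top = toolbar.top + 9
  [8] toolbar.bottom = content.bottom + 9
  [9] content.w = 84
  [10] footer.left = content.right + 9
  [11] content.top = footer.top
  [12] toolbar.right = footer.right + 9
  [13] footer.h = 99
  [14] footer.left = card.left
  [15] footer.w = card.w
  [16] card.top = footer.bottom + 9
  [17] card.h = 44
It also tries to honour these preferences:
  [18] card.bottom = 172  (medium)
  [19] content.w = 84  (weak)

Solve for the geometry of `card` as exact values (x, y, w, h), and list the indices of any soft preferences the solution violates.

card = (x=132, y=128, w=169, h=44)
violated soft preferences: none

1. card.x = 132  [footer.left = card.left]
2. card.w = 169  [footer.w = card.w]
3. card.y = 128  [card.top = footer.bottom + 9]
4. card.h = 44  [card.h = 44]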